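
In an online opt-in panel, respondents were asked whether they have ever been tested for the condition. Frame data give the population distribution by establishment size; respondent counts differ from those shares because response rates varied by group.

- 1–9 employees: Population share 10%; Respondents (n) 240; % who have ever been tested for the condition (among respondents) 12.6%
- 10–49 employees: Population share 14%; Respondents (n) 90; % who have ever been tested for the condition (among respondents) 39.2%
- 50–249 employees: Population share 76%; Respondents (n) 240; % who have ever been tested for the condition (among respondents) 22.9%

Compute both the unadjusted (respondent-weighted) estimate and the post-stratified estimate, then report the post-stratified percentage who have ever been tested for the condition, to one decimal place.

24.2%

Unadjusted (pooled respondent) estimate weights by respondent counts:
  (240/570)×12.6 + (90/570)×39.2 + (240/570)×22.9 = 21.1368%
Reweighting by population establishment size shares:
  0.1×12.6 + 0.14×39.2 + 0.76×22.9 = 24.152%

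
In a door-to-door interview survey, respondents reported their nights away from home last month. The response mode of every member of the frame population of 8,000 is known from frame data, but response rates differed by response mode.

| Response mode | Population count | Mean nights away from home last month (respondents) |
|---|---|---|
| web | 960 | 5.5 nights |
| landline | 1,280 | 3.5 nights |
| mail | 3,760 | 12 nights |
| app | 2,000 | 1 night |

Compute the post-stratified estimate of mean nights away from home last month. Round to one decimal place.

7.1

Each cell contributes population-share × respondent value:
  web: (960/8,000) × 5.5 = 0.66
  landline: (1,280/8,000) × 3.5 = 0.56
  mail: (3,760/8,000) × 12 = 5.64
  app: (2,000/8,000) × 1 = 0.25
Post-stratified estimate = 7.11 → 7.1.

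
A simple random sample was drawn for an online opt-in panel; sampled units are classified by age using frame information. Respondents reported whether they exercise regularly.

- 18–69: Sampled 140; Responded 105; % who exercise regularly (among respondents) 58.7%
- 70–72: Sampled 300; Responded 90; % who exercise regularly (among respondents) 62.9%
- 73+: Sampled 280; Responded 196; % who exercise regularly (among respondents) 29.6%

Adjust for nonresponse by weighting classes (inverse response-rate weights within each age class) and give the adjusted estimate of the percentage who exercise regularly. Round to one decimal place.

49.1%

Class response rates: 18–69 105/140 = 75%, 70–72 90/300 = 30%, 73+ 196/280 = 70%.
With weight = n_sampled/n_responded per class, the weighted class total is n_sampled:
  18–69: 140 × 58.7 = 8218
  70–72: 300 × 62.9 = 18,870
  73+: 280 × 29.6 = 8288
Adjusted estimate = 35,376 / 720 = 49.1333 → 49.1%.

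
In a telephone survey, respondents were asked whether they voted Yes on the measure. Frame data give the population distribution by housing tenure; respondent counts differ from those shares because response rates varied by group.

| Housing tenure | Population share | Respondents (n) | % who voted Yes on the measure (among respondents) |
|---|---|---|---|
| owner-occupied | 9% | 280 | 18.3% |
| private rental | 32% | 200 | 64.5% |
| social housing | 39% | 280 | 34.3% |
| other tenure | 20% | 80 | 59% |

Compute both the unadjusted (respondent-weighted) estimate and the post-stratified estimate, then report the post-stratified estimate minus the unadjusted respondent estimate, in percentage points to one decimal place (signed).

Without adjustment, the pooled respondent share is:
  (280/840)×18.3 + (200/840)×64.5 + (280/840)×34.3 + (80/840)×59 = 38.5095%
Post-stratifying to population shares instead:
  0.09×18.3 + 0.32×64.5 + 0.39×34.3 + 0.2×59 = 47.464%
Difference = 47.464 − 38.5095 = 8.9545 pp.

+9.0 percentage points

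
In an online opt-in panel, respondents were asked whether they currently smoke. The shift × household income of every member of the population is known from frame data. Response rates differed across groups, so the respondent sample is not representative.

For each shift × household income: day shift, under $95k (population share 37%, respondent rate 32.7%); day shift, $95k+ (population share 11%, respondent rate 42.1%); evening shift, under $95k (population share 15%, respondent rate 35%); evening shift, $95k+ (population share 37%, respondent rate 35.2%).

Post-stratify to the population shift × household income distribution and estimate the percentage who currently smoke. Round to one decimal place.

Weight each group's respondent value by its population share:
  day shift, under $95k: 0.37 × 32.7 = 12.099
  day shift, $95k+: 0.11 × 42.1 = 4.631
  evening shift, under $95k: 0.15 × 35 = 5.25
  evening shift, $95k+: 0.37 × 35.2 = 13.024
Post-stratified estimate = 35.004 → 35.0%.

35.0%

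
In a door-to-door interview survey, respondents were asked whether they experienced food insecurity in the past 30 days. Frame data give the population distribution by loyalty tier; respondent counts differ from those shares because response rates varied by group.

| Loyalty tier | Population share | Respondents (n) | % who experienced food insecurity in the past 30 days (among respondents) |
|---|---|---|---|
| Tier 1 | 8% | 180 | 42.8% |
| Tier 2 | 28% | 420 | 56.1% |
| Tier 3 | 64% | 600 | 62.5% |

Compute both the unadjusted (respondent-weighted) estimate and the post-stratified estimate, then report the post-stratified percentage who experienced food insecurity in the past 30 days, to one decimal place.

Without adjustment, the pooled respondent share is:
  (180/1200)×42.8 + (420/1200)×56.1 + (600/1200)×62.5 = 57.305%
Post-stratifying to population shares instead:
  0.08×42.8 + 0.28×56.1 + 0.64×62.5 = 59.132%

59.1%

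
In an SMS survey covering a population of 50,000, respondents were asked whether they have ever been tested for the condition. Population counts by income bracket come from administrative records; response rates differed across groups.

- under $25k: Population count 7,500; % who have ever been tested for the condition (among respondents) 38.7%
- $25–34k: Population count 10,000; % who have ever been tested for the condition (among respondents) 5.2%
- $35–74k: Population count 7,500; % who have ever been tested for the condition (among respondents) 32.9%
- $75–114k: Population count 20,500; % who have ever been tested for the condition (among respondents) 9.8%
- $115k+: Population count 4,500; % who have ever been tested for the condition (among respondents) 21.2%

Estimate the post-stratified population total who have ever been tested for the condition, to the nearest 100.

Apply each group's respondent rate to its population count:
  under $25k: 7,500 × 38.7% = 2902.5
  $25–34k: 10,000 × 5.2% = 520
  $35–74k: 7,500 × 32.9% = 2467.5
  $75–114k: 20,500 × 9.8% = 2009
  $115k+: 4,500 × 21.2% = 954
Estimated total = 8853 → 8,900.

8,900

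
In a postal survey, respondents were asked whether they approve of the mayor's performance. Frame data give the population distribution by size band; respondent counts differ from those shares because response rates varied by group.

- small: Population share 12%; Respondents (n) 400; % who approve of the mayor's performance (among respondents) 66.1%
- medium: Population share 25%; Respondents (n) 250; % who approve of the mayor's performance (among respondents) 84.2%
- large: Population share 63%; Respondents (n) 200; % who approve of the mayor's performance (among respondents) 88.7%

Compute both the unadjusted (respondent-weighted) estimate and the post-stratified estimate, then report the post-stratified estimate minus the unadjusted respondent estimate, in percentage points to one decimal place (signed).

+8.1 percentage points

Without adjustment, the pooled respondent share is:
  (400/850)×66.1 + (250/850)×84.2 + (200/850)×88.7 = 76.7412%
Reweighting by population size band shares:
  0.12×66.1 + 0.25×84.2 + 0.63×88.7 = 84.863%
Difference = 84.863 − 76.7412 = 8.1218 pp.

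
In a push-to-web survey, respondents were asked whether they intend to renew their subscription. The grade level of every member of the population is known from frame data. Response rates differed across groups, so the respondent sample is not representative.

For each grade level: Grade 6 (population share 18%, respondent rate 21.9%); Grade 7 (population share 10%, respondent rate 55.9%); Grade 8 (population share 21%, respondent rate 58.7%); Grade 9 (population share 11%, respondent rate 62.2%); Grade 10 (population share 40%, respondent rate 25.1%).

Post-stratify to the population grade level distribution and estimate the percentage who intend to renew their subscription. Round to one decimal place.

Reweight to the known grade level distribution:
  Grade 6: 0.18 × 21.9 = 3.942
  Grade 7: 0.1 × 55.9 = 5.59
  Grade 8: 0.21 × 58.7 = 12.327
  Grade 9: 0.11 × 62.2 = 6.842
  Grade 10: 0.4 × 25.1 = 10.04
Post-stratified estimate = 38.741 → 38.7%.

38.7%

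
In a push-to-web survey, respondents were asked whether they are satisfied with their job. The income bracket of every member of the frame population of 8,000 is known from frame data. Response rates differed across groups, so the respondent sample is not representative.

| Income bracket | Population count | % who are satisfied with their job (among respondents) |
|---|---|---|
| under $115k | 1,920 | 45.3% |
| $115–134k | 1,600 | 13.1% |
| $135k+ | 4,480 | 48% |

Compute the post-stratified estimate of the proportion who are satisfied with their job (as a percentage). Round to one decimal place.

40.4%

Post-stratification weights by population share, not respondent share:
  under $115k: (1,920/8,000) × 45.3 = 10.872
  $115–134k: (1,600/8,000) × 13.1 = 2.62
  $135k+: (4,480/8,000) × 48 = 26.88
Post-stratified estimate = 40.372 → 40.4%.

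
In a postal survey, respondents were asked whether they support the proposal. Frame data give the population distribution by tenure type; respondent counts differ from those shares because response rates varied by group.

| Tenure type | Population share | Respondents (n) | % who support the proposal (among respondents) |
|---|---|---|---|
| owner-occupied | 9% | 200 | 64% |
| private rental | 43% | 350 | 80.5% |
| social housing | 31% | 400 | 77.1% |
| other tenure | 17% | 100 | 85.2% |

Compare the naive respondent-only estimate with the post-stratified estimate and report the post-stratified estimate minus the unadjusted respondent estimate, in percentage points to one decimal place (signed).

Without adjustment, the pooled respondent share is:
  (200/1050)×64 + (350/1050)×80.5 + (400/1050)×77.1 + (100/1050)×85.2 = 76.5095%
Reweighting by population tenure type shares:
  0.09×64 + 0.43×80.5 + 0.31×77.1 + 0.17×85.2 = 78.76%
Difference = 78.76 − 76.5095 = 2.2505 pp.

+2.3 percentage points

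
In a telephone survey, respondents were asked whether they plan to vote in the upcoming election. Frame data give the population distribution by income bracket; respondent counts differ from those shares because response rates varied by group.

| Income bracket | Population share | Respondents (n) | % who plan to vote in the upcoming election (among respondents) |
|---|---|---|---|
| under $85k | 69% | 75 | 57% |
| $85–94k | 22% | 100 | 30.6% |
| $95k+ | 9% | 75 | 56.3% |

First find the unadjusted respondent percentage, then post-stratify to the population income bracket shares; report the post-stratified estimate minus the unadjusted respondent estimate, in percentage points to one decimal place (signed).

+4.9 percentage points

Without adjustment, the pooled respondent share is:
  (75/250)×57 + (100/250)×30.6 + (75/250)×56.3 = 46.23%
Post-stratified estimate weights by population shares:
  0.69×57 + 0.22×30.6 + 0.09×56.3 = 51.129%
Difference = 51.129 − 46.23 = 4.899 pp.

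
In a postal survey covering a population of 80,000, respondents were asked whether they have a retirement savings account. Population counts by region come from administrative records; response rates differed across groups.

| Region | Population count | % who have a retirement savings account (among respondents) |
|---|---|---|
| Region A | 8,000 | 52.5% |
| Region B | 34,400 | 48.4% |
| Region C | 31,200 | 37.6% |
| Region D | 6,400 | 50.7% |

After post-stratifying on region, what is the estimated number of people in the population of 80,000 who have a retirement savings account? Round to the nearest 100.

Each cell contributes its population count × the respondent rate:
  Region A: 8,000 × 52.5% = 4200
  Region B: 34,400 × 48.4% = 16649.6
  Region C: 31,200 × 37.6% = 11731.2
  Region D: 6,400 × 50.7% = 3244.8
Estimated total = 35825.6 → 35,800.

35,800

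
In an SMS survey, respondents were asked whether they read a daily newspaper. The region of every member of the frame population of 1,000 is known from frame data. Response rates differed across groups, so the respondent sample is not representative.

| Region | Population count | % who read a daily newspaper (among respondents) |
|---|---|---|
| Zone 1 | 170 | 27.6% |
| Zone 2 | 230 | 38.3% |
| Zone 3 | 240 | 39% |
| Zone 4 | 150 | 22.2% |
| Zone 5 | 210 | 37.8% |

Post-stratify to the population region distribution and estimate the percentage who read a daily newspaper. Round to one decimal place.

Post-stratification weights by population share, not respondent share:
  Zone 1: (170/1,000) × 27.6 = 4.692
  Zone 2: (230/1,000) × 38.3 = 8.809
  Zone 3: (240/1,000) × 39 = 9.36
  Zone 4: (150/1,000) × 22.2 = 3.33
  Zone 5: (210/1,000) × 37.8 = 7.938
Post-stratified estimate = 34.129 → 34.1%.

34.1%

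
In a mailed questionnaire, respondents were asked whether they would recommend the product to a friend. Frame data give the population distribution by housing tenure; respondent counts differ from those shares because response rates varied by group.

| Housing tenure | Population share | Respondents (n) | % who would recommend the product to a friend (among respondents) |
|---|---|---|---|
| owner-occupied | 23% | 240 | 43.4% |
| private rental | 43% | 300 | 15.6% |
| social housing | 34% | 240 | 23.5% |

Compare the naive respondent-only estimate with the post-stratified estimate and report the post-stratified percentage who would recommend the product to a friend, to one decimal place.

24.7%

Without adjustment, the pooled respondent share is:
  (240/780)×43.4 + (300/780)×15.6 + (240/780)×23.5 = 26.5846%
Post-stratifying to population shares instead:
  0.23×43.4 + 0.43×15.6 + 0.34×23.5 = 24.68%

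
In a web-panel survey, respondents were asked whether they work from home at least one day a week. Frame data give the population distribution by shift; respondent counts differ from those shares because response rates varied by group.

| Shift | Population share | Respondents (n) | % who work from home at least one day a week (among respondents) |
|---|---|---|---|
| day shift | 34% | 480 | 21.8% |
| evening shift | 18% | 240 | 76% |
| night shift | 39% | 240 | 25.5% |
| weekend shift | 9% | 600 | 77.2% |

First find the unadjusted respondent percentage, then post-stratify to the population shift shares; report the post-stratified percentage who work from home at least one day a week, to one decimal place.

Naive respondent-only estimate (weights = respondent counts):
  (480/1560)×21.8 + (240/1560)×76 + (240/1560)×25.5 + (600/1560)×77.2 = 52.0154%
Post-stratifying to population shares instead:
  0.34×21.8 + 0.18×76 + 0.39×25.5 + 0.09×77.2 = 37.985%

38.0%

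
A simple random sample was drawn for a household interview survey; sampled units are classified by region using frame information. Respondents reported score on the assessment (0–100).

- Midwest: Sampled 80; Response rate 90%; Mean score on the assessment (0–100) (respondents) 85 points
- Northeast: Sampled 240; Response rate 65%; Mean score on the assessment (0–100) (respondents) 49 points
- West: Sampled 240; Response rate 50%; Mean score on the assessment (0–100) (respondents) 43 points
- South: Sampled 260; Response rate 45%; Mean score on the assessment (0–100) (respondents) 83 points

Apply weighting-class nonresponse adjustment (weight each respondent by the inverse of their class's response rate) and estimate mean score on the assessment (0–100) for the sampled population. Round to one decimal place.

With weight = n_sampled/n_responded per class, the weighted class total is n_sampled:
  Midwest: 80 × 85 = 6800
  Northeast: 240 × 49 = 11,760
  West: 240 × 43 = 10,320
  South: 260 × 83 = 21,580
Adjusted estimate = 50,460 / 820 = 61.5366 → 61.5.

61.5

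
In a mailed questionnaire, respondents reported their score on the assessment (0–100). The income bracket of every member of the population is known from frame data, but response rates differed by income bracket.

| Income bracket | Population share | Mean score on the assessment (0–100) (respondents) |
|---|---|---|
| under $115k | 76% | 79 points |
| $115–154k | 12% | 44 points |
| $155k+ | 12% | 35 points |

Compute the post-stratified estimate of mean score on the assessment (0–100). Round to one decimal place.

Each cell contributes population-share × respondent value:
  under $115k: 0.76 × 79 = 60.04
  $115–154k: 0.12 × 44 = 5.28
  $155k+: 0.12 × 35 = 4.2
Post-stratified estimate = 69.52 → 69.5.

69.5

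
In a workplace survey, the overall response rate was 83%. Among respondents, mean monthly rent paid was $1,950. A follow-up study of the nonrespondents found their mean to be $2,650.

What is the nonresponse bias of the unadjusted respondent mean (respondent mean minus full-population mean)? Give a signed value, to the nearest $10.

Nonresponse fraction = 1 − 0.83 = 0.17.
Bias = (nonresponse fraction) × (respondent mean − nonrespondent mean)
     = 0.17 × (1950 − 2650) = 0.17 × -700 = -119.

-$120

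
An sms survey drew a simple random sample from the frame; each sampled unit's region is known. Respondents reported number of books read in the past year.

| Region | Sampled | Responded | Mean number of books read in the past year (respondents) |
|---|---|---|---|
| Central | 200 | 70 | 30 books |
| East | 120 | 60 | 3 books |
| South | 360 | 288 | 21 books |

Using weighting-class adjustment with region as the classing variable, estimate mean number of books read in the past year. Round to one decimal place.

Response rates by class: Central 70/200 = 35%, East 60/120 = 50%, South 288/360 = 80%.
Weighting each respondent by the inverse class response rate inflates each class back to its sampled size, so the class weight is n_sampled:
  Central: 200 × 30 = 6000
  East: 120 × 3 = 360
  South: 360 × 21 = 7560
Adjusted estimate = 13,920 / 680 = 20.4706 → 20.5.

20.5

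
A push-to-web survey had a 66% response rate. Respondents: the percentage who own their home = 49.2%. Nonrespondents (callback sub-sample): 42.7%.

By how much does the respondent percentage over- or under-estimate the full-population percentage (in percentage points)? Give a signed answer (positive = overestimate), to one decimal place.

+2.2 percentage points

Nonresponse fraction = 1 − 0.66 = 0.34.
Bias = (nonresponse fraction) × (respondent percentage − nonrespondent percentage)
     = 0.34 × (49.2 − 42.7) = 0.34 × 6.5 = 2.21.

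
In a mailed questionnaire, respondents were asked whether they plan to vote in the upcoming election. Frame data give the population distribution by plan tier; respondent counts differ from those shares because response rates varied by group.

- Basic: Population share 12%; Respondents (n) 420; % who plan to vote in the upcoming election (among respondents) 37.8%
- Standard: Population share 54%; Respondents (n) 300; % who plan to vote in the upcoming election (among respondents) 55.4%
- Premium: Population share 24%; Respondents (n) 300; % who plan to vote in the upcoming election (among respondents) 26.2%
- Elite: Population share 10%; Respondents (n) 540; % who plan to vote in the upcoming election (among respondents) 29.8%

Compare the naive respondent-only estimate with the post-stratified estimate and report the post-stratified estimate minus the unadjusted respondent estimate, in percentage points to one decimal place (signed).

Without adjustment, the pooled respondent share is:
  (420/1560)×37.8 + (300/1560)×55.4 + (300/1560)×26.2 + (540/1560)×29.8 = 36.1846%
Post-stratified estimate weights by population shares:
  0.12×37.8 + 0.54×55.4 + 0.24×26.2 + 0.1×29.8 = 43.72%
Difference = 43.72 − 36.1846 = 7.5354 pp.

+7.5 percentage points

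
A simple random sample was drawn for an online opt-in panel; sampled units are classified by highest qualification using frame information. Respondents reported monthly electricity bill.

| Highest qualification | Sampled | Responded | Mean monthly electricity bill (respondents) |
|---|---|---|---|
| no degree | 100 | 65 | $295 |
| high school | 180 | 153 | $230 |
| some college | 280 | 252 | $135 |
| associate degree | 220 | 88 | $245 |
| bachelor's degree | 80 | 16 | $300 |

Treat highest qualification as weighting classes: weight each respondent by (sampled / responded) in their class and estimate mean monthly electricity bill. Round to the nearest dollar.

$217

Response rates by class: no degree 65/100 = 65%, high school 153/180 = 85%, some college 252/280 = 90%, associate degree 88/220 = 40%, bachelor's degree 16/80 = 20%.
Inverse-response-rate weighting restores each class to its sampled count, so class totals weight by n_sampled:
  no degree: 100 × 295 = 29,500
  high school: 180 × 230 = 41,400
  some college: 280 × 135 = 37,800
  associate degree: 220 × 245 = 53,900
  bachelor's degree: 80 × 300 = 24,000
Adjusted estimate = 186,600 / 860 = 216.977 → $217.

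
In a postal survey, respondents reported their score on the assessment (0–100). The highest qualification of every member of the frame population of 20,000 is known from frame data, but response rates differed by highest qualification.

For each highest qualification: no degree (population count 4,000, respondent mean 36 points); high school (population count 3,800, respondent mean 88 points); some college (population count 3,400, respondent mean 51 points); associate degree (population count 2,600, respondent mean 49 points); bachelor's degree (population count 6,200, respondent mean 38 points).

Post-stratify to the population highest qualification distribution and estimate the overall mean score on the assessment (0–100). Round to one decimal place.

Weight each group's respondent value by its population share:
  no degree: (4,000/20,000) × 36 = 7.2
  high school: (3,800/20,000) × 88 = 16.72
  some college: (3,400/20,000) × 51 = 8.67
  associate degree: (2,600/20,000) × 49 = 6.37
  bachelor's degree: (6,200/20,000) × 38 = 11.78
Post-stratified estimate = 50.74 → 50.7.

50.7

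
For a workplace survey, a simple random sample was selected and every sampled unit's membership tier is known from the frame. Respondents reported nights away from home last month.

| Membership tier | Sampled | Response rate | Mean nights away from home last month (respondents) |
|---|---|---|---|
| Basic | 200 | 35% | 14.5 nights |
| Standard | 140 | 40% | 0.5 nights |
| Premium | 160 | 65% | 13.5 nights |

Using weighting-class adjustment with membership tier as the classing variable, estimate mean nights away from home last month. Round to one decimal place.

10.3

Each respondent's weight = sampled/responded in their class; summing within a class gives n_sampled, so:
  Basic: 200 × 14.5 = 2900
  Standard: 140 × 0.5 = 70
  Premium: 160 × 13.5 = 2160
Adjusted estimate = 5130 / 500 = 10.26 → 10.3.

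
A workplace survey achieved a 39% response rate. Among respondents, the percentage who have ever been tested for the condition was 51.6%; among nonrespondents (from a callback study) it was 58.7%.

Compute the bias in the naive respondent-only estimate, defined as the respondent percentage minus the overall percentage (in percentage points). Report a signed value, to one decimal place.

-4.3 percentage points

Nonresponse fraction = 1 − 0.39 = 0.61.
Bias = (nonresponse fraction) × (respondent percentage − nonrespondent percentage)
     = 0.61 × (51.6 − 58.7) = 0.61 × -7.1 = -4.331.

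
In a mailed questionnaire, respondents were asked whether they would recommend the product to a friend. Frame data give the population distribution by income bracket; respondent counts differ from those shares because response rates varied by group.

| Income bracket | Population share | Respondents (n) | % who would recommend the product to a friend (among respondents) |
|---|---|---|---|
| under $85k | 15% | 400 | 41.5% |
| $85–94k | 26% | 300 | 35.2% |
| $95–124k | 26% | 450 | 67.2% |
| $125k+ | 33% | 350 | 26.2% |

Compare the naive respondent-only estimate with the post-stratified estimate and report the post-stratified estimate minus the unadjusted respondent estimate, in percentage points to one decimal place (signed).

Naive respondent-only estimate (weights = respondent counts):
  (400/1500)×41.5 + (300/1500)×35.2 + (450/1500)×67.2 + (350/1500)×26.2 = 44.38%
Post-stratified estimate weights by population shares:
  0.15×41.5 + 0.26×35.2 + 0.26×67.2 + 0.33×26.2 = 41.495%
Difference = 41.495 − 44.38 = -2.885 pp.

-2.9 percentage points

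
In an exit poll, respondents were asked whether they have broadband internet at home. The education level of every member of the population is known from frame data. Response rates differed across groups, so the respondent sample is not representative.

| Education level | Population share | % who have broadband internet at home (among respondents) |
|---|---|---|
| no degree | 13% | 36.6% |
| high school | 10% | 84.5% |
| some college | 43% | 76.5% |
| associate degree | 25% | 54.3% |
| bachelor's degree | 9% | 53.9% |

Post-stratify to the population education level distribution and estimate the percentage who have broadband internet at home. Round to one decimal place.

Post-stratification weights by population share, not respondent share:
  no degree: 0.13 × 36.6 = 4.758
  high school: 0.1 × 84.5 = 8.45
  some college: 0.43 × 76.5 = 32.895
  associate degree: 0.25 × 54.3 = 13.575
  bachelor's degree: 0.09 × 53.9 = 4.851
Post-stratified estimate = 64.529 → 64.5%.

64.5%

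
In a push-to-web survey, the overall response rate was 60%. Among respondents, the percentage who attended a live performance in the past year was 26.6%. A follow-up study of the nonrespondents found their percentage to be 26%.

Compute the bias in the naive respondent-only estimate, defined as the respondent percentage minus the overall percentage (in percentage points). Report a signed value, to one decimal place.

Nonresponse fraction = 1 − 0.6 = 0.4.
Bias = (nonresponse fraction) × (respondent percentage − nonrespondent percentage)
     = 0.4 × (26.6 − 26) = 0.4 × 0.6 = 0.24.

+0.2 percentage points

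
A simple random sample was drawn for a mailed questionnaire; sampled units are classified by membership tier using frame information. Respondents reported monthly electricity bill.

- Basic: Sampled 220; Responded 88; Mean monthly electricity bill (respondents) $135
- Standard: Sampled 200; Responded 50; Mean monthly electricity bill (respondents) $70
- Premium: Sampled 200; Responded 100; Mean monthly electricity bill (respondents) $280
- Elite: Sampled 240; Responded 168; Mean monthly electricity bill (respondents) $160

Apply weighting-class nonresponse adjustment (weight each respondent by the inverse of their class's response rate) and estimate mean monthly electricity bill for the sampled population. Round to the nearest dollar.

$161

Class response rates: Basic 88/220 = 40%, Standard 50/200 = 25%, Premium 100/200 = 50%, Elite 168/240 = 70%.
Inverse-response-rate weighting restores each class to its sampled count, so class totals weight by n_sampled:
  Basic: 220 × 135 = 29,700
  Standard: 200 × 70 = 14,000
  Premium: 200 × 280 = 56,000
  Elite: 240 × 160 = 38,400
Adjusted estimate = 138,100 / 860 = 160.581 → $161.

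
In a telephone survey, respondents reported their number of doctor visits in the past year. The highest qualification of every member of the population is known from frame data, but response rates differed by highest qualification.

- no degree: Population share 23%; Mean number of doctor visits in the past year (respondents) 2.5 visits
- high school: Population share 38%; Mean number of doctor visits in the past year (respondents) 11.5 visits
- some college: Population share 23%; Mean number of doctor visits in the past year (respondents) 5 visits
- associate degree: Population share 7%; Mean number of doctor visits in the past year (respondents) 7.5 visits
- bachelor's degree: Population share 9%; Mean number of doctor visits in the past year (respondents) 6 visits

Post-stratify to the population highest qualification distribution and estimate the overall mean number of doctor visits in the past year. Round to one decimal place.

7.2

Each cell contributes population-share × respondent value:
  no degree: 0.23 × 2.5 = 0.575
  high school: 0.38 × 11.5 = 4.37
  some college: 0.23 × 5 = 1.15
  associate degree: 0.07 × 7.5 = 0.525
  bachelor's degree: 0.09 × 6 = 0.54
Post-stratified estimate = 7.16 → 7.2.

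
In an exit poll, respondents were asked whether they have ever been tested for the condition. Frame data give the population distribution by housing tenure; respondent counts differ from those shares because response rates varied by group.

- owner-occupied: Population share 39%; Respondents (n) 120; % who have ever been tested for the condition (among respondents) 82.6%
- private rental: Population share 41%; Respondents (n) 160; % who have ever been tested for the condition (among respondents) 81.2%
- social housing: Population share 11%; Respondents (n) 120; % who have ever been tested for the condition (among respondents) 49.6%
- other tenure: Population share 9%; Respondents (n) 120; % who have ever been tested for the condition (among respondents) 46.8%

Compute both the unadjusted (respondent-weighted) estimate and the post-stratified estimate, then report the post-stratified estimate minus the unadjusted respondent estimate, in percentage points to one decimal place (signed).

Naive respondent-only estimate (weights = respondent counts):
  (120/520)×82.6 + (160/520)×81.2 + (120/520)×49.6 + (120/520)×46.8 = 66.2923%
Post-stratifying to population shares instead:
  0.39×82.6 + 0.41×81.2 + 0.11×49.6 + 0.09×46.8 = 75.174%
Difference = 75.174 − 66.2923 = 8.8817 pp.

+8.9 percentage points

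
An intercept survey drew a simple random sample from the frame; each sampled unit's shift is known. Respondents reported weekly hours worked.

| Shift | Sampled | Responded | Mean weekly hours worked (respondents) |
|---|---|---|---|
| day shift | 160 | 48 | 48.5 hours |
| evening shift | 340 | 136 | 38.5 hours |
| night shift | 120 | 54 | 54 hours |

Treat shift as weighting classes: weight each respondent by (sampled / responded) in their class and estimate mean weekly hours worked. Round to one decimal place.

Class response rates: day shift 48/160 = 30%, evening shift 136/340 = 40%, night shift 54/120 = 45%.
With weight = n_sampled/n_responded per class, the weighted class total is n_sampled:
  day shift: 160 × 48.5 = 7760
  evening shift: 340 × 38.5 = 13,090
  night shift: 120 × 54 = 6480
Adjusted estimate = 27,330 / 620 = 44.0806 → 44.1.

44.1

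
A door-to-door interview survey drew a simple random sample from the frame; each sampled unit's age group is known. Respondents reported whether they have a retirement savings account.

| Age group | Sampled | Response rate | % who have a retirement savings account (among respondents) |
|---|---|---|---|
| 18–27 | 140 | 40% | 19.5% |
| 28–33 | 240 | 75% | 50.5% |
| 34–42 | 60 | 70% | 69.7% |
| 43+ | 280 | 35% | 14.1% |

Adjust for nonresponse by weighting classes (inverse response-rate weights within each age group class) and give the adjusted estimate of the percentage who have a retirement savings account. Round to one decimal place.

Each respondent's weight = sampled/responded in their class; summing within a class gives n_sampled, so:
  18–27: 140 × 19.5 = 2730
  28–33: 240 × 50.5 = 12,120
  34–42: 60 × 69.7 = 4182
  43+: 280 × 14.1 = 3948
Adjusted estimate = 22,980 / 720 = 31.9167 → 31.9%.

31.9%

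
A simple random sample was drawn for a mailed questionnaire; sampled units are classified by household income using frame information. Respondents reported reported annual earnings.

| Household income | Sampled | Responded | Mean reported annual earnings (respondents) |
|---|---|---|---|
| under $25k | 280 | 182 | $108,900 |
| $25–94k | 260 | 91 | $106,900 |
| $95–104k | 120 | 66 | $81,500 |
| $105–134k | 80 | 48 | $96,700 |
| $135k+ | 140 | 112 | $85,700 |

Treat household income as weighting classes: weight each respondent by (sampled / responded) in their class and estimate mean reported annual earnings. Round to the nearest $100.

$99,800

Class response rates: under $25k 182/280 = 65%, $25–94k 91/260 = 35%, $95–104k 66/120 = 55%, $105–134k 48/80 = 60%, $135k+ 112/140 = 80%.
With weight = n_sampled/n_responded per class, the weighted class total is n_sampled:
  under $25k: 280 × 108,900 = 30,492,000
  $25–94k: 260 × 106,900 = 27,794,000
  $95–104k: 120 × 81,500 = 9,780,000
  $105–134k: 80 × 96,700 = 7,736,000
  $135k+: 140 × 85,700 = 11,998,000
Adjusted estimate = 87,800,000 / 880 = 99772.7 → $99,800.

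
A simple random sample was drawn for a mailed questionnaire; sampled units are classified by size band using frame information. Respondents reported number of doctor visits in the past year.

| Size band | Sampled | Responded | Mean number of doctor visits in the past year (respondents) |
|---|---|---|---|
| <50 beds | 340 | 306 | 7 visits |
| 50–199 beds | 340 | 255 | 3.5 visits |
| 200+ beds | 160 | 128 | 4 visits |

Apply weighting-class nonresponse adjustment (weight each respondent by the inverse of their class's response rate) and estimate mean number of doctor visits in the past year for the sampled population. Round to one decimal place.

Response rates by class: <50 beds 306/340 = 90%, 50–199 beds 255/340 = 75%, 200+ beds 128/160 = 80%.
Inverse-response-rate weighting restores each class to its sampled count, so class totals weight by n_sampled:
  <50 beds: 340 × 7 = 2380
  50–199 beds: 340 × 3.5 = 1190
  200+ beds: 160 × 4 = 640
Adjusted estimate = 4210 / 840 = 5.0119 → 5.0.

5.0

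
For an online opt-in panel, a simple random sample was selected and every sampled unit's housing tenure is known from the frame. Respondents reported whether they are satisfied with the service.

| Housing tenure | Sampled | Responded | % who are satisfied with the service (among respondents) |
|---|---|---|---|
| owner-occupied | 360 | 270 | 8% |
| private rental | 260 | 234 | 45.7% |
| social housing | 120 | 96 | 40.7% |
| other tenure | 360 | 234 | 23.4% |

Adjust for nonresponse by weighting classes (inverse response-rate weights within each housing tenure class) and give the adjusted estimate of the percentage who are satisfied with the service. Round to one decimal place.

25.5%

Response rates by class: owner-occupied 270/360 = 75%, private rental 234/260 = 90%, social housing 96/120 = 80%, other tenure 234/360 = 65%.
Weighting each respondent by the inverse class response rate inflates each class back to its sampled size, so the class weight is n_sampled:
  owner-occupied: 360 × 8 = 2880
  private rental: 260 × 45.7 = 11,882
  social housing: 120 × 40.7 = 4884
  other tenure: 360 × 23.4 = 8424
Adjusted estimate = 28,070 / 1,100 = 25.5182 → 25.5%.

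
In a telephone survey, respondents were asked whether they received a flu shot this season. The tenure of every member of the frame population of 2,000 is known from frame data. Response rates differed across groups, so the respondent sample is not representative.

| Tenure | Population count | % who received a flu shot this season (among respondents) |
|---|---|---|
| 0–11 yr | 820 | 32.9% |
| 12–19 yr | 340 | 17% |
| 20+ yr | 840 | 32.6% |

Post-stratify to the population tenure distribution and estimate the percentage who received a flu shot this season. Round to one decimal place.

Weight each group's respondent value by its population share:
  0–11 yr: (820/2,000) × 32.9 = 13.489
  12–19 yr: (340/2,000) × 17 = 2.89
  20+ yr: (840/2,000) × 32.6 = 13.692
Post-stratified estimate = 30.071 → 30.1%.

30.1%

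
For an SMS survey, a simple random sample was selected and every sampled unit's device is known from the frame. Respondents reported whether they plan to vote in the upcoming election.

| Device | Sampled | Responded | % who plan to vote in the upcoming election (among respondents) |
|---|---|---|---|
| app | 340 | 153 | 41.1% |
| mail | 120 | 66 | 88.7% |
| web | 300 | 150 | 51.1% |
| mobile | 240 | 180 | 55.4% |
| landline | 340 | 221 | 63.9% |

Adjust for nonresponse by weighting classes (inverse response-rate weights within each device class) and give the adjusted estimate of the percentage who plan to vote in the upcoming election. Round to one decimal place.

Class response rates: app 153/340 = 45%, mail 66/120 = 55%, web 150/300 = 50%, mobile 180/240 = 75%, landline 221/340 = 65%.
Each respondent's weight = sampled/responded in their class; summing within a class gives n_sampled, so:
  app: 340 × 41.1 = 13,974
  mail: 120 × 88.7 = 10,644
  web: 300 × 51.1 = 15,330
  mobile: 240 × 55.4 = 13,296
  landline: 340 × 63.9 = 21,726
Adjusted estimate = 74,970 / 1,340 = 55.9478 → 55.9%.

55.9%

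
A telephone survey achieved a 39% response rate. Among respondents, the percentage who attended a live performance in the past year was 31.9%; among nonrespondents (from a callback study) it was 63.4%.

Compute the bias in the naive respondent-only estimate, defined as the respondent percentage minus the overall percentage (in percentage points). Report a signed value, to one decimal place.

Nonresponse fraction = 1 − 0.39 = 0.61.
Bias = (nonresponse fraction) × (respondent percentage − nonrespondent percentage)
     = 0.61 × (31.9 − 63.4) = 0.61 × -31.5 = -19.215.

-19.2 percentage points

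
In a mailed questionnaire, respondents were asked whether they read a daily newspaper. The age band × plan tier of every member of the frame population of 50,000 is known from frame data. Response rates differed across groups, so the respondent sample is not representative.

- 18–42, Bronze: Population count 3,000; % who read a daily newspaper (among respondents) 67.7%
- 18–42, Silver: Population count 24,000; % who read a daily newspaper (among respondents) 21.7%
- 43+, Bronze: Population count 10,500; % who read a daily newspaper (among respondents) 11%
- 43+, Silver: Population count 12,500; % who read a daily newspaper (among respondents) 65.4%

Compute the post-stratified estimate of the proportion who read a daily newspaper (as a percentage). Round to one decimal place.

33.1%

Each cell contributes population-share × respondent value:
  18–42, Bronze: (3,000/50,000) × 67.7 = 4.062
  18–42, Silver: (24,000/50,000) × 21.7 = 10.416
  43+, Bronze: (10,500/50,000) × 11 = 2.31
  43+, Silver: (12,500/50,000) × 65.4 = 16.35
Post-stratified estimate = 33.138 → 33.1%.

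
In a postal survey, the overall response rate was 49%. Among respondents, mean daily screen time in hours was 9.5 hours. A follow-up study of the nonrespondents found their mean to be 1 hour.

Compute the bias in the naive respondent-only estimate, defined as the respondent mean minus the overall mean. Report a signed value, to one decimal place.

+4.3

Nonresponse fraction = 1 − 0.49 = 0.51.
Bias = (nonresponse fraction) × (respondent mean − nonrespondent mean)
     = 0.51 × (9.5 − 1) = 0.51 × 8.5 = 4.335.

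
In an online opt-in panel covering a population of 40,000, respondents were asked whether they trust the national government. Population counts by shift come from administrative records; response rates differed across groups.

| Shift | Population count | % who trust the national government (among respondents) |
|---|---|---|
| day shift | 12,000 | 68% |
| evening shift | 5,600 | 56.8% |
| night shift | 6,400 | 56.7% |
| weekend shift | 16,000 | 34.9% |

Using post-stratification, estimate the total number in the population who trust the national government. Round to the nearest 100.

20,600

Each cell contributes its population count × the respondent rate:
  day shift: 12,000 × 68% = 8160
  evening shift: 5,600 × 56.8% = 3180.8
  night shift: 6,400 × 56.7% = 3628.8
  weekend shift: 16,000 × 34.9% = 5584
Estimated total = 20553.6 → 20,600.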